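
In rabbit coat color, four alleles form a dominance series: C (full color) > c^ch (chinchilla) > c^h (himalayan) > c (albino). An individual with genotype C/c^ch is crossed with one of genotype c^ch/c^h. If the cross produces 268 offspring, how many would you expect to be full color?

Cross: C/c^ch × c^ch/c^h
Allele dominance: C > c^ch > c^h > c
Offspring genotypes: 1 C/c^ch, 1 C/c^h, 1 c^ch/c^ch, 1 c^ch/c^h
Phenotype counts: 2 full color, 2 chinchilla
full color: 2 out of 4 → fraction 1/2
Expected count = 1/2 × 268 = 134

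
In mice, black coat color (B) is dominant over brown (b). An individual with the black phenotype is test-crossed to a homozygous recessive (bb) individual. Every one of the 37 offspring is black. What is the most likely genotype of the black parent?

Test cross: ? × bb
All offspring are black.
If the unknown parent were heterozygous (Bb), about half of 37 offspring would be brown; none are. The unknown parent is most likely homozygous dominant (BB).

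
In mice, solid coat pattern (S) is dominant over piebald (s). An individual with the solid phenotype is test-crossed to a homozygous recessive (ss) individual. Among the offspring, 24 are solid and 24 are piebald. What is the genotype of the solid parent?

Test cross: ? × ss
Offspring: 24 solid, 24 piebald — approximately 1:1.
A 1:1 ratio in a test cross indicates the unknown parent is heterozygous (Ss).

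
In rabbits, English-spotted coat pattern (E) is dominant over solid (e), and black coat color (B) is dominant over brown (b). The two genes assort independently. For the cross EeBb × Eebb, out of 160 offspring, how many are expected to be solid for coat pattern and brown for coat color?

Dihybrid cross EeBb × Eebb — consider each gene separately:
coat pattern: Ee × Ee → 1 EE, 2 Ee, 1 ee → 3 E_ : 1 ee (out of 4)
coat color: Bb × bb → 2 Bb, 2 bb → 2 B_ : 2 bb (out of 4)
Looking for: solid (ee) and brown (bb)
P(solid) = 1/4, P(brown) = 2/4
P(both) = 1/4 × 2/4 = 2/16 = 1/8
Expected count = 1/8 × 160 = 20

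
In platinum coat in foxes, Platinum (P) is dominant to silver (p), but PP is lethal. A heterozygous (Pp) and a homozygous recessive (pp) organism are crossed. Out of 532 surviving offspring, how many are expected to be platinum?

Cross: Pp × pp
Punnett square offspring (before lethality): 2 Pp, 2 pp
No PP offspring are produced in this cross.
platinum: 2 out of 4 → fraction 1/2
Expected count = 1/2 × 532 = 266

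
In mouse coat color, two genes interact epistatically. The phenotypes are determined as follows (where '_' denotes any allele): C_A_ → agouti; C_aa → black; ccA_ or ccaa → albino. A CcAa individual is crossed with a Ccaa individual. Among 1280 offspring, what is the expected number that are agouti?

Cross: CcAa × Ccaa — consider each gene separately:
C gene: Cc × Cc → 1 CC, 2 Cc, 1 cc → 3 C_ : 1 cc (out of 4)
A gene: Aa × aa → 2 Aa, 2 aa → 2 A_ : 2 aa (out of 4)
Genotype classes (out of 4 × 4 = 16): C_A_ = 3×2 = 6; C_aa = 3×2 = 6; ccA_ = 1×2 = 2; ccaa = 1×2 = 2
Apply the phenotype rules: C_A_ (6) → agouti; C_aa (6) → black; ccA_ (2) + ccaa (2) → albino
Phenotype counts (out of 16): 6 agouti, 6 black, 4 albino
agouti: 6 out of 16 → fraction 3/8
Expected count = 3/8 × 1280 = 480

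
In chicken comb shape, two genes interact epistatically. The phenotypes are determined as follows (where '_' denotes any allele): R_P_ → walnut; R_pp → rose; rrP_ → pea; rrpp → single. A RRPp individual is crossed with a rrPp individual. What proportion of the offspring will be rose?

Cross: RRPp × rrPp — consider each gene separately:
R gene: RR × rr → 4 Rr → 4 R_ (out of 4)
P gene: Pp × Pp → 1 PP, 2 Pp, 1 pp → 3 P_ : 1 pp (out of 4)
Genotype classes (out of 4 × 4 = 16): R_P_ = 4×3 = 12; R_pp = 4×1 = 4
Apply the phenotype rules: R_P_ (12) → walnut; R_pp (4) → rose
Phenotype counts (out of 16): 12 walnut, 4 rose
rose: 4 out of 16
Probability: 4/16 = 1/4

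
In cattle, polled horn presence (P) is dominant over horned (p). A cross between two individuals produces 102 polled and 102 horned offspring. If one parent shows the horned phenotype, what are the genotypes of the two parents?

Observed offspring: 102 polled, 102 horned
The observed ratio simplifies to 1:1. One parent shows horned, so its genotype must be pp. A 1:1 offspring split requires the other parent to be heterozygous (Pp).
Parent genotypes: pp × Pp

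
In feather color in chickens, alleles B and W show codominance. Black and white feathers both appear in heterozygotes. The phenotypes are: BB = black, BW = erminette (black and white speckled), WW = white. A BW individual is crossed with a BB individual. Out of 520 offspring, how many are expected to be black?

Punnett square for BW × BB:
Offspring genotypes: 2 BB, 2 BW
Phenotype counts: 2 black, 2 erminette (black and white speckled)
black: 2 out of 4 → fraction 1/2
Expected count = 1/2 × 520 = 260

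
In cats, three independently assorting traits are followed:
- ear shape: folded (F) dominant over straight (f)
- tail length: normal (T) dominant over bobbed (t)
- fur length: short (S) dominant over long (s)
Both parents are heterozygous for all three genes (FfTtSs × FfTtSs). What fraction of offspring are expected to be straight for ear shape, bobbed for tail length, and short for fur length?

Trihybrid cross: FfTtSs × FfTtSs
Each trait segregates independently with a 3:1 phenotypic ratio, so each gene contributes 3/4 (dominant) or 1/4 (recessive).
Target: straight (ear shape), bobbed (tail length), short (fur length)
Probability = product of independent per-trait probabilities
= 1/4 × 1/4 × 3/4 = 3/64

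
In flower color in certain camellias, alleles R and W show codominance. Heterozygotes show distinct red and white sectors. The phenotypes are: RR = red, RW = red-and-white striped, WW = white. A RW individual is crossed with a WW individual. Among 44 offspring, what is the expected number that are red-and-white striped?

Punnett square for RW × WW:
Offspring genotypes: 2 RW, 2 WW
Phenotype counts: 2 red-and-white striped, 2 white
red-and-white striped: 2 out of 4 → fraction 1/2
Expected count = 1/2 × 44 = 22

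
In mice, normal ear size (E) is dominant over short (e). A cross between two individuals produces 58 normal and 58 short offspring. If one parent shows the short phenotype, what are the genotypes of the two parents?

Observed offspring: 58 normal, 58 short
The observed ratio simplifies to 1:1. One parent shows short, so its genotype must be ee. A 1:1 offspring split requires the other parent to be heterozygous (Ee).
Parent genotypes: ee × Ee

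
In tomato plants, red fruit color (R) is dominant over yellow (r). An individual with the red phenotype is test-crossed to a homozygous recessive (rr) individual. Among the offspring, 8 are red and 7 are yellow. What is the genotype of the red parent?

Test cross: ? × rr
Offspring: 8 red, 7 yellow — approximately 1:1.
A 1:1 ratio in a test cross indicates the unknown parent is heterozygous (Rr).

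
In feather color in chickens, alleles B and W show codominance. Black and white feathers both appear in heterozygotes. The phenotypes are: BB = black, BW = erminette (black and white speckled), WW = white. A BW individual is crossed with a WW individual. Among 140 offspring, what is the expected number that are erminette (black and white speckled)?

Punnett square for BW × WW:
Offspring genotypes: 2 BW, 2 WW
Phenotype counts: 2 erminette (black and white speckled), 2 white
erminette (black and white speckled): 2 out of 4 → fraction 1/2
Expected count = 1/2 × 140 = 70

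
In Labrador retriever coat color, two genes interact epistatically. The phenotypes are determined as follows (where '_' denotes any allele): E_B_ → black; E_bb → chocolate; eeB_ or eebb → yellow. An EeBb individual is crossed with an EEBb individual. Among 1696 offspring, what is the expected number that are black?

Cross: EeBb × EEBb — consider each gene separately:
E gene: Ee × EE → 2 EE, 2 Ee → 4 E_ (out of 4)
B gene: Bb × Bb → 1 BB, 2 Bb, 1 bb → 3 B_ : 1 bb (out of 4)
Genotype classes (out of 4 × 4 = 16): E_B_ = 4×3 = 12; E_bb = 4×1 = 4
Apply the phenotype rules: E_B_ (12) → black; E_bb (4) → chocolate
Phenotype counts (out of 16): 12 black, 4 chocolate
black: 12 out of 16 → fraction 3/4
Expected count = 3/4 × 1696 = 1272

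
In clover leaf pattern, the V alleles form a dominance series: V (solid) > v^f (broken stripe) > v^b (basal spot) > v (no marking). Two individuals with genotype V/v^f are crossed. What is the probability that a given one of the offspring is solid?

Cross: V/v^f × V/v^f
Allele dominance: V > v^f > v^b > v
Offspring genotypes: 1 V/V, 2 V/v^f, 1 v^f/v^f
Phenotype counts: 3 solid, 1 broken stripe
solid: 3 out of 4
Probability: 3/4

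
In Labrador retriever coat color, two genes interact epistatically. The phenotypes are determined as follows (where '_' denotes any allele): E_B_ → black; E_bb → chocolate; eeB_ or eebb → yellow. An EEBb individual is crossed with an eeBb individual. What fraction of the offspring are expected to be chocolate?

Cross: EEBb × eeBb — consider each gene separately:
E gene: EE × ee → 4 Ee → 4 E_ (out of 4)
B gene: Bb × Bb → 1 BB, 2 Bb, 1 bb → 3 B_ : 1 bb (out of 4)
Genotype classes (out of 4 × 4 = 16): E_B_ = 4×3 = 12; E_bb = 4×1 = 4
Apply the phenotype rules: E_B_ (12) → black; E_bb (4) → chocolate
Phenotype counts (out of 16): 12 black, 4 chocolate
chocolate: 4 out of 16
Probability: 4/16 = 1/4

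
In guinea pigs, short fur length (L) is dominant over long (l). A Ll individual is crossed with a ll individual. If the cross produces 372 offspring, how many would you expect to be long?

Punnett square for Ll × ll:
Offspring genotypes: 2 Ll, 2 ll
short: 2, long: 2
long: 2 out of 4 → fraction 1/2
Expected count = 1/2 × 372 = 186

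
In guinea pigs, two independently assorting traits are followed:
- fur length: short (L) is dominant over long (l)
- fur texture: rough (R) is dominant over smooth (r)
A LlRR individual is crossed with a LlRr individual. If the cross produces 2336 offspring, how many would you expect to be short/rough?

Dihybrid cross LlRR × LlRr — consider each gene separately:
fur length: Ll × Ll → 1 LL, 2 Ll, 1 ll → 3 L_ : 1 ll (out of 4)
fur texture: RR × Rr → 2 RR, 2 Rr → 4 R_ (out of 4)
Combine (counts out of 4 × 4 = 16): short/rough (L_R_) = 3×4 = 12; long/rough (llR_) = 1×4 = 4
Phenotype counts (out of 16): 12 short/rough, 4 long/rough
short/rough: 12 out of 16 → fraction 3/4
Expected count = 3/4 × 2336 = 1752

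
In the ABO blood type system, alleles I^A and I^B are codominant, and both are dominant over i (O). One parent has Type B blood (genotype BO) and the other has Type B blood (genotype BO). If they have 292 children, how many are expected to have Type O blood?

Cross: BO × BO
Possible offspring genotypes: 1 BB, 2 BO, 1 OO
Blood type counts: 3 Type B, 1 Type O
Probability of Type O: 1/4
Expected count = 1/4 × 292 = 73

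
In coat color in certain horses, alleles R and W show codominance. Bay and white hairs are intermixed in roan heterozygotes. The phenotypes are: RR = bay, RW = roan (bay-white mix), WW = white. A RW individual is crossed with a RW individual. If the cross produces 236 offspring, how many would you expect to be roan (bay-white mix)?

Punnett square for RW × RW:
Offspring genotypes: 1 RR, 2 RW, 1 WW
Phenotype counts: 1 bay, 2 roan (bay-white mix), 1 white
roan (bay-white mix): 2 out of 4 → fraction 1/2
Expected count = 1/2 × 236 = 118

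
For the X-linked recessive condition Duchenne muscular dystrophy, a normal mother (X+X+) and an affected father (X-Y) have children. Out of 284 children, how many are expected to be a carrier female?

Cross: X+X+ × X-Y
Offspring: 2 X+X-, 2 X+Y
Probability of a carrier female: 2/4 = 1/2
Expected count = 1/2 × 284 = 142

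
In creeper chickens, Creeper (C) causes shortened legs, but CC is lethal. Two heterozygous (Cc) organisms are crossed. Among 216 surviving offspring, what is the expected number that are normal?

Cross: Cc × Cc
Punnett square offspring (before lethality): 1 CC, 2 Cc, 1 cc
The CC genotype is lethal (embryos die); surviving offspring: 2 Cc, 1 cc
normal: 1 out of 3 → fraction 1/3
Expected count = 1/3 × 216 = 72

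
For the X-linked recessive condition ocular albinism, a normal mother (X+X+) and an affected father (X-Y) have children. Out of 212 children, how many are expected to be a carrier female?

Cross: X+X+ × X-Y
Offspring: 2 X+X-, 2 X+Y
Probability of a carrier female: 2/4 = 1/2
Expected count = 1/2 × 212 = 106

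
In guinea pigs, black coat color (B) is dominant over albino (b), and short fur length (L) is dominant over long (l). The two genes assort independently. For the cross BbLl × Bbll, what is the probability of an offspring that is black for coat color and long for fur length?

Dihybrid cross BbLl × Bbll — consider each gene separately:
coat color: Bb × Bb → 1 BB, 2 Bb, 1 bb → 3 B_ : 1 bb (out of 4)
fur length: Ll × ll → 2 Ll, 2 ll → 2 L_ : 2 ll (out of 4)
Looking for: black (B_) and long (ll)
P(black) = 3/4, P(long) = 2/4
P(both) = 3/4 × 2/4 = 6/16 = 3/8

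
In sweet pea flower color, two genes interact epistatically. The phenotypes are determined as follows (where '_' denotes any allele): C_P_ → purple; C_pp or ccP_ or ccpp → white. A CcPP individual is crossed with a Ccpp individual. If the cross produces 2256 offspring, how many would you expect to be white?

Cross: CcPP × Ccpp — consider each gene separately:
C gene: Cc × Cc → 1 CC, 2 Cc, 1 cc → 3 C_ : 1 cc (out of 4)
P gene: PP × pp → 4 Pp → 4 P_ (out of 4)
Genotype classes (out of 4 × 4 = 16): C_P_ = 3×4 = 12; ccP_ = 1×4 = 4
Apply the phenotype rules: C_P_ (12) → purple; ccP_ (4) → white
Phenotype counts (out of 16): 12 purple, 4 white
white: 4 out of 16 → fraction 1/4
Expected count = 1/4 × 2256 = 564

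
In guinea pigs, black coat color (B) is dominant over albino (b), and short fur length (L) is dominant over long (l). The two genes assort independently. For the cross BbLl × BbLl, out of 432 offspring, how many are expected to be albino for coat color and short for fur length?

Dihybrid cross BbLl × BbLl — consider each gene separately:
coat color: Bb × Bb → 1 BB, 2 Bb, 1 bb → 3 B_ : 1 bb (out of 4)
fur length: Ll × Ll → 1 LL, 2 Ll, 1 ll → 3 L_ : 1 ll (out of 4)
Looking for: albino (bb) and short (L_)
P(albino) = 1/4, P(short) = 3/4
P(both) = 1/4 × 3/4 = 3/16
Expected count = 3/16 × 432 = 81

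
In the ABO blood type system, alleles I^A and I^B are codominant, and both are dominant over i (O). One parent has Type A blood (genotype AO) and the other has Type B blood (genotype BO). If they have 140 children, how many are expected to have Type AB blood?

Cross: AO × BO
Possible offspring genotypes: 1 AB, 1 AO, 1 BO, 1 OO
Blood type counts: 1 Type AB, 1 Type A, 1 Type B, 1 Type O
Probability of Type AB: 1/4
Expected count = 1/4 × 140 = 35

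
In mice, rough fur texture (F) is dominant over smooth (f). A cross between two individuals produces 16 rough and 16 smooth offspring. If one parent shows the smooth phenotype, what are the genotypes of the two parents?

Observed offspring: 16 rough, 16 smooth
The observed ratio simplifies to 1:1. One parent shows smooth, so its genotype must be ff. A 1:1 offspring split requires the other parent to be heterozygous (Ff).
Parent genotypes: ff × Ff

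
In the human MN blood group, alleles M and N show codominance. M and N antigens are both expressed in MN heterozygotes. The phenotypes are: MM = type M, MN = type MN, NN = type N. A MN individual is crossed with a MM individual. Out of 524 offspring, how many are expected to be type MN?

Punnett square for MN × MM:
Offspring genotypes: 2 MM, 2 MN
Phenotype counts: 2 type M, 2 type MN
type MN: 2 out of 4 → fraction 1/2
Expected count = 1/2 × 524 = 262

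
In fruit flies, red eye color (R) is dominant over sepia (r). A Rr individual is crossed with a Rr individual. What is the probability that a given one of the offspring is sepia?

Punnett square for Rr × Rr:
Offspring genotypes: 1 RR, 2 Rr, 1 rr
red: 3, sepia: 1
sepia: 1 out of 4
Probability: 1/4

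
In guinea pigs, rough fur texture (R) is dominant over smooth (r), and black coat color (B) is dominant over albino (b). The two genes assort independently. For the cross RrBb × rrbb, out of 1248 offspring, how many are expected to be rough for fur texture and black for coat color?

Dihybrid cross RrBb × rrbb — consider each gene separately:
fur texture: Rr × rr → 2 Rr, 2 rr → 2 R_ : 2 rr (out of 4)
coat color: Bb × bb → 2 Bb, 2 bb → 2 B_ : 2 bb (out of 4)
Looking for: rough (R_) and black (B_)
P(rough) = 2/4, P(black) = 2/4
P(both) = 2/4 × 2/4 = 4/16 = 1/4
Expected count = 1/4 × 1248 = 312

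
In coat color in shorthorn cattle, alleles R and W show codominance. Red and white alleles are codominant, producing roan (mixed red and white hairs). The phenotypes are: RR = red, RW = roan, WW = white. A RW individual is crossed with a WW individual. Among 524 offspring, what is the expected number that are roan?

Punnett square for RW × WW:
Offspring genotypes: 2 RW, 2 WW
Phenotype counts: 2 roan, 2 white
roan: 2 out of 4 → fraction 1/2
Expected count = 1/2 × 524 = 262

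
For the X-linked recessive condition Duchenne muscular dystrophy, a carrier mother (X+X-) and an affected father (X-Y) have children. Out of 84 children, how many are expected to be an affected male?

Cross: X+X- × X-Y
Offspring: 1 X+X-, 1 X+Y, 1 X-X-, 1 X-Y
Probability of an affected male: 1/4
Expected count = 1/4 × 84 = 21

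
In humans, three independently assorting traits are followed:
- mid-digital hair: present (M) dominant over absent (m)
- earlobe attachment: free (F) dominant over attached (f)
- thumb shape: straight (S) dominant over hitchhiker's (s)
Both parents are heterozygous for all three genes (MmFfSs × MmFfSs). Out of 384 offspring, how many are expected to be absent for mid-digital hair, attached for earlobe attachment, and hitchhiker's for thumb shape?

Trihybrid cross: MmFfSs × MmFfSs
Each trait segregates independently with a 3:1 phenotypic ratio, so each gene contributes 3/4 (dominant) or 1/4 (recessive).
Target: absent (mid-digital hair), attached (earlobe attachment), hitchhiker's (thumb shape)
Probability = product of independent per-trait probabilities
= 1/4 × 1/4 × 1/4 = 1/64
Expected count = 1/64 × 384 = 6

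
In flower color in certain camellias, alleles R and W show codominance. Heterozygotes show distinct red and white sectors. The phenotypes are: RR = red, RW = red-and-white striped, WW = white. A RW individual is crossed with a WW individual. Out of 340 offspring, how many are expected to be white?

Punnett square for RW × WW:
Offspring genotypes: 2 RW, 2 WW
Phenotype counts: 2 red-and-white striped, 2 white
white: 2 out of 4 → fraction 1/2
Expected count = 1/2 × 340 = 170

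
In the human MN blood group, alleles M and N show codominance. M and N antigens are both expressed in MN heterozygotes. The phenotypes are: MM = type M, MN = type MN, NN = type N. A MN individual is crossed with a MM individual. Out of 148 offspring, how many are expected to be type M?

Punnett square for MN × MM:
Offspring genotypes: 2 MM, 2 MN
Phenotype counts: 2 type M, 2 type MN
type M: 2 out of 4 → fraction 1/2
Expected count = 1/2 × 148 = 74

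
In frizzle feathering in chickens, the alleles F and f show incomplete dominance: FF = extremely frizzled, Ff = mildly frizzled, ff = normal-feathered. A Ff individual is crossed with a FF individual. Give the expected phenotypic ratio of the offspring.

Punnett square for Ff × FF:
Offspring genotypes: 2 FF, 2 Ff
Phenotype counts: 2 extremely frizzled, 2 mildly frizzled
Ratio: 1 extremely frizzled : 1 mildly frizzled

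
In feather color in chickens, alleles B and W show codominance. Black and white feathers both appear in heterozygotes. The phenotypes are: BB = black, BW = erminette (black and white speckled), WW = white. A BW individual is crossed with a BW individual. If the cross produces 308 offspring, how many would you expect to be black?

Punnett square for BW × BW:
Offspring genotypes: 1 BB, 2 BW, 1 WW
Phenotype counts: 1 black, 2 erminette (black and white speckled), 1 white
black: 1 out of 4 → fraction 1/4
Expected count = 1/4 × 308 = 77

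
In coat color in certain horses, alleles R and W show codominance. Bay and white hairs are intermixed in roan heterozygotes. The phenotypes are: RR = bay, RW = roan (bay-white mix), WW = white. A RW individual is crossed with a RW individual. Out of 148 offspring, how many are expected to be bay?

Punnett square for RW × RW:
Offspring genotypes: 1 RR, 2 RW, 1 WW
Phenotype counts: 1 bay, 2 roan (bay-white mix), 1 white
bay: 1 out of 4 → fraction 1/4
Expected count = 1/4 × 148 = 37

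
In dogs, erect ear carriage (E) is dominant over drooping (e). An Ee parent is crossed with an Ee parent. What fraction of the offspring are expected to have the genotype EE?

Punnett square for Ee × Ee:
Offspring genotypes: 1 EE, 2 Ee, 1 ee
Total offspring: 4
Count with target: 1
Probability: 1/4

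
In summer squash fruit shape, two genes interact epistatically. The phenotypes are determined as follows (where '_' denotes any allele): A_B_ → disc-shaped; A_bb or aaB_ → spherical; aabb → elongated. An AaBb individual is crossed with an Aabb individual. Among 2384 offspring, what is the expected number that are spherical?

Cross: AaBb × Aabb — consider each gene separately:
A gene: Aa × Aa → 1 AA, 2 Aa, 1 aa → 3 A_ : 1 aa (out of 4)
B gene: Bb × bb → 2 Bb, 2 bb → 2 B_ : 2 bb (out of 4)
Genotype classes (out of 4 × 4 = 16): A_B_ = 3×2 = 6; A_bb = 3×2 = 6; aaB_ = 1×2 = 2; aabb = 1×2 = 2
Apply the phenotype rules: A_B_ (6) → disc-shaped; A_bb (6) + aaB_ (2) → spherical; aabb (2) → elongated
Phenotype counts (out of 16): 6 disc-shaped, 8 spherical, 2 elongated
spherical: 8 out of 16 → fraction 1/2
Expected count = 1/2 × 2384 = 1192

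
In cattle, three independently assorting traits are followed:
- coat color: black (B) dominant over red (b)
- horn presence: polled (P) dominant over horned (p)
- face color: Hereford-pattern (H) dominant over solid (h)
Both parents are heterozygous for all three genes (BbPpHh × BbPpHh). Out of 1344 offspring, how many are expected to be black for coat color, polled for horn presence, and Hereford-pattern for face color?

Trihybrid cross: BbPpHh × BbPpHh
Each trait segregates independently with a 3:1 phenotypic ratio, so each gene contributes 3/4 (dominant) or 1/4 (recessive).
Target: black (coat color), polled (horn presence), Hereford-pattern (face color)
Probability = product of independent per-trait probabilities
= 3/4 × 3/4 × 3/4 = 27/64
Expected count = 27/64 × 1344 = 567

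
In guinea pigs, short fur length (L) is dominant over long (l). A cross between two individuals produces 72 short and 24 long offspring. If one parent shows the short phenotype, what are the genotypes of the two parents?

Observed offspring: 72 short, 24 long
The observed ratio simplifies to 3:1. Long (ll) offspring appear, so each parent must contribute one l allele. The parent stated to show short carries L, so it is Ll. The other parent is then either Ll or ll: Ll × ll would give a 1:1 split, whereas Ll × Ll gives 3:1 — matching the data. So both parents are heterozygous (Ll × Ll).
Parent genotypes: Ll × Ll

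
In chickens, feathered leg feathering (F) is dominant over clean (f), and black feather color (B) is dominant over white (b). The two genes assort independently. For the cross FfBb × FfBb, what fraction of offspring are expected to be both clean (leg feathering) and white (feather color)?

Dihybrid cross FfBb × FfBb — consider each gene separately:
leg feathering: Ff × Ff → 1 FF, 2 Ff, 1 ff → 3 F_ : 1 ff (out of 4)
feather color: Bb × Bb → 1 BB, 2 Bb, 1 bb → 3 B_ : 1 bb (out of 4)
Looking for: clean (ff) and white (bb)
P(clean) = 1/4, P(white) = 1/4
P(both) = 1/4 × 1/4 = 1/16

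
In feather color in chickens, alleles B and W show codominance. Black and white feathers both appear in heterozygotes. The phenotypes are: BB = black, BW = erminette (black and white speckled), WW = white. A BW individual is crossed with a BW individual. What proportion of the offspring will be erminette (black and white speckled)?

Punnett square for BW × BW:
Offspring genotypes: 1 BB, 2 BW, 1 WW
Phenotype counts: 1 black, 2 erminette (black and white speckled), 1 white
erminette (black and white speckled): 2 out of 4
Probability: 2/4 = 1/2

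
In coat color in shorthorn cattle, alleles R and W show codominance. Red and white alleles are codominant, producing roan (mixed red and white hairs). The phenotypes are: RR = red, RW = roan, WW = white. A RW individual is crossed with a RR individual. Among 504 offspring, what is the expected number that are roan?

Punnett square for RW × RR:
Offspring genotypes: 2 RR, 2 RW
Phenotype counts: 2 red, 2 roan
roan: 2 out of 4 → fraction 1/2
Expected count = 1/2 × 504 = 252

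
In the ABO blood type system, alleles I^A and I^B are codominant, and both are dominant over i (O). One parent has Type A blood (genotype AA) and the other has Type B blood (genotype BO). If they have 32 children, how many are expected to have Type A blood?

Cross: AA × BO
Possible offspring genotypes: 2 AB, 2 AO
Blood type counts: 2 Type AB, 2 Type A
Probability of Type A: 2/4 = 1/2
Expected count = 1/2 × 32 = 16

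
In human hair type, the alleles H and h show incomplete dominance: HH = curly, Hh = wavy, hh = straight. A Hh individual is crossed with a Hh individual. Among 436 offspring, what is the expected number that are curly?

Punnett square for Hh × Hh:
Offspring genotypes: 1 HH, 2 Hh, 1 hh
Phenotype counts: 1 curly, 2 wavy, 1 straight
curly: 1 out of 4 → fraction 1/4
Expected count = 1/4 × 436 = 109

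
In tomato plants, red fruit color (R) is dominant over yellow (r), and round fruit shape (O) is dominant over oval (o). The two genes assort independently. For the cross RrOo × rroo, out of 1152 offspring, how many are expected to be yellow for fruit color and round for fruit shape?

Dihybrid cross RrOo × rroo — consider each gene separately:
fruit color: Rr × rr → 2 Rr, 2 rr → 2 R_ : 2 rr (out of 4)
fruit shape: Oo × oo → 2 Oo, 2 oo → 2 O_ : 2 oo (out of 4)
Looking for: yellow (rr) and round (O_)
P(yellow) = 2/4, P(round) = 2/4
P(both) = 2/4 × 2/4 = 4/16 = 1/4
Expected count = 1/4 × 1152 = 288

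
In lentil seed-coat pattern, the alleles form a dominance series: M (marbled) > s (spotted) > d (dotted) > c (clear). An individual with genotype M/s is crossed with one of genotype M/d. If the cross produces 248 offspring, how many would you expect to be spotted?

Cross: M/s × M/d
Allele dominance: M > s > d > c
Offspring genotypes: 1 M/M, 1 M/d, 1 M/s, 1 s/d
Phenotype counts: 3 marbled, 1 spotted
spotted: 1 out of 4 → fraction 1/4
Expected count = 1/4 × 248 = 62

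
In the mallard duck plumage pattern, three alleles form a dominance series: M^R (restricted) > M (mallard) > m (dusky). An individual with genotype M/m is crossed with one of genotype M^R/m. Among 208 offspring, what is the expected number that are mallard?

Cross: M/m × M^R/m
Allele dominance: M^R > M > m
Offspring genotypes: 1 M^R/M, 1 M/m, 1 M^R/m, 1 m/m
Phenotype counts: 2 restricted, 1 mallard, 1 dusky
mallard: 1 out of 4 → fraction 1/4
Expected count = 1/4 × 208 = 52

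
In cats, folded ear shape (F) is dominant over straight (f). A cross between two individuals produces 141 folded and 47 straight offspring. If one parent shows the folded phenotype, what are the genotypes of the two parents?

Observed offspring: 141 folded, 47 straight
The observed ratio simplifies to 3:1. Straight (ff) offspring appear, so each parent must contribute one f allele. The parent stated to show folded carries F, so it is Ff. The other parent is then either Ff or ff: Ff × ff would give a 1:1 split, whereas Ff × Ff gives 3:1 — matching the data. So both parents are heterozygous (Ff × Ff).
Parent genotypes: Ff × Ff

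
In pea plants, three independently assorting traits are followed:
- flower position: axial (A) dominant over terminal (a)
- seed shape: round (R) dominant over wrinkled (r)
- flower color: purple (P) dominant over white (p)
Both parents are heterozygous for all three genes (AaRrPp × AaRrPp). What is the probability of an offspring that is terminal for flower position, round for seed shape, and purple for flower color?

Trihybrid cross: AaRrPp × AaRrPp
Each trait segregates independently with a 3:1 phenotypic ratio, so each gene contributes 3/4 (dominant) or 1/4 (recessive).
Target: terminal (flower position), round (seed shape), purple (flower color)
Probability = product of independent per-trait probabilities
= 1/4 × 3/4 × 3/4 = 9/64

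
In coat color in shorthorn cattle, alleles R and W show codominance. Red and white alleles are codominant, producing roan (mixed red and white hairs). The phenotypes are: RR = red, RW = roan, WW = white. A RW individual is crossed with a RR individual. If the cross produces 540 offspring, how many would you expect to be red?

Punnett square for RW × RR:
Offspring genotypes: 2 RR, 2 RW
Phenotype counts: 2 red, 2 roan
red: 2 out of 4 → fraction 1/2
Expected count = 1/2 × 540 = 270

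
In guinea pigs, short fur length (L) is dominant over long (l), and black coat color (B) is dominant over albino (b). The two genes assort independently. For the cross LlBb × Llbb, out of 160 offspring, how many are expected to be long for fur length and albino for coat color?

Dihybrid cross LlBb × Llbb — consider each gene separately:
fur length: Ll × Ll → 1 LL, 2 Ll, 1 ll → 3 L_ : 1 ll (out of 4)
coat color: Bb × bb → 2 Bb, 2 bb → 2 B_ : 2 bb (out of 4)
Looking for: long (ll) and albino (bb)
P(long) = 1/4, P(albino) = 2/4
P(both) = 1/4 × 2/4 = 2/16 = 1/8
Expected count = 1/8 × 160 = 20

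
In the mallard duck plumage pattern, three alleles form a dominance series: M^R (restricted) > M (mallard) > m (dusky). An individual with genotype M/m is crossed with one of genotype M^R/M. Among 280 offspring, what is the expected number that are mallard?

Cross: M/m × M^R/M
Allele dominance: M^R > M > m
Offspring genotypes: 1 M^R/M, 1 M/M, 1 M^R/m, 1 M/m
Phenotype counts: 2 restricted, 2 mallard
mallard: 2 out of 4 → fraction 1/2
Expected count = 1/2 × 280 = 140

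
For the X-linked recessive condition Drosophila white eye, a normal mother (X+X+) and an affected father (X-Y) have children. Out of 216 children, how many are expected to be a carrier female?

Cross: X+X+ × X-Y
Offspring: 2 X+X-, 2 X+Y
Probability of a carrier female: 2/4 = 1/2
Expected count = 1/2 × 216 = 108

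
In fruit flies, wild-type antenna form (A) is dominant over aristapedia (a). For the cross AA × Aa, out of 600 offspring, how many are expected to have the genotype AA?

Punnett square for AA × Aa:
Offspring genotypes: 2 AA, 2 Aa
Total offspring: 4
Count with target: 2
Probability: 2/4 = 1/2
Expected count = 1/2 × 600 = 300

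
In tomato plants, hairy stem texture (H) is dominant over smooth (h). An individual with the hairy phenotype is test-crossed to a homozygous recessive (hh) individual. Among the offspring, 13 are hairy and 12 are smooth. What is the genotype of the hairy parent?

Test cross: ? × hh
Offspring: 13 hairy, 12 smooth — approximately 1:1.
A 1:1 ratio in a test cross indicates the unknown parent is heterozygous (Hh).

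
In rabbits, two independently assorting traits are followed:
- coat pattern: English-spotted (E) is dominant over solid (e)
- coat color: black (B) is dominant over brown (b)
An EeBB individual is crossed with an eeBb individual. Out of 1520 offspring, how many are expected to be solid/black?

Dihybrid cross EeBB × eeBb — consider each gene separately:
coat pattern: Ee × ee → 2 Ee, 2 ee → 2 E_ : 2 ee (out of 4)
coat color: BB × Bb → 2 BB, 2 Bb → 4 B_ (out of 4)
Combine (counts out of 4 × 4 = 16): English-spotted/black (E_B_) = 2×4 = 8; solid/black (eeB_) = 2×4 = 8
Phenotype counts (out of 16): 8 English-spotted/black, 8 solid/black
solid/black: 8 out of 16 → fraction 1/2
Expected count = 1/2 × 1520 = 760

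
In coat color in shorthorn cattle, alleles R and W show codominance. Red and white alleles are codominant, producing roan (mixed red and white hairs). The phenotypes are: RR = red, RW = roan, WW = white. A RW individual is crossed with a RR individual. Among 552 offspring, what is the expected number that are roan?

Punnett square for RW × RR:
Offspring genotypes: 2 RR, 2 RW
Phenotype counts: 2 red, 2 roan
roan: 2 out of 4 → fraction 1/2
Expected count = 1/2 × 552 = 276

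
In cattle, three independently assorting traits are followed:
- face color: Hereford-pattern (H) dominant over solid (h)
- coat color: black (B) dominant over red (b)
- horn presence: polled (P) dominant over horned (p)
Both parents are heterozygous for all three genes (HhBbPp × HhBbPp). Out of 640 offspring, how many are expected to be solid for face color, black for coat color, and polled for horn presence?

Trihybrid cross: HhBbPp × HhBbPp
Each trait segregates independently with a 3:1 phenotypic ratio, so each gene contributes 3/4 (dominant) or 1/4 (recessive).
Target: solid (face color), black (coat color), polled (horn presence)
Probability = product of independent per-trait probabilities
= 1/4 × 3/4 × 3/4 = 9/64
Expected count = 9/64 × 640 = 90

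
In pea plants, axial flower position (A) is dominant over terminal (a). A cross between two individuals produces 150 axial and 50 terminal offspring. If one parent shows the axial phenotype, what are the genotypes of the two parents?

Observed offspring: 150 axial, 50 terminal
The observed ratio simplifies to 3:1. Terminal (aa) offspring appear, so each parent must contribute one a allele. The parent stated to show axial carries A, so it is Aa. The other parent is then either Aa or aa: Aa × aa would give a 1:1 split, whereas Aa × Aa gives 3:1 — matching the data. So both parents are heterozygous (Aa × Aa).
Parent genotypes: Aa × Aa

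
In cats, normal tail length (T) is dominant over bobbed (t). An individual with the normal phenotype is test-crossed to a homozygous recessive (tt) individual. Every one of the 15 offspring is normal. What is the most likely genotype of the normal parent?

Test cross: ? × tt
All offspring are normal.
If the unknown parent were heterozygous (Tt), about half of 15 offspring would be bobbed; none are. The unknown parent is most likely homozygous dominant (TT).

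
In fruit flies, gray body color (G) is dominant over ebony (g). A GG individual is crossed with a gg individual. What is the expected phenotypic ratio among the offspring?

Punnett square for GG × gg:
Offspring genotypes: 4 Gg
gray: 4, ebony: 0
Ratio: all gray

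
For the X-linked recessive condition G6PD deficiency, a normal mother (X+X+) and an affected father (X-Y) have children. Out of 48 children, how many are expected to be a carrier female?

Cross: X+X+ × X-Y
Offspring: 2 X+X-, 2 X+Y
Probability of a carrier female: 2/4 = 1/2
Expected count = 1/2 × 48 = 24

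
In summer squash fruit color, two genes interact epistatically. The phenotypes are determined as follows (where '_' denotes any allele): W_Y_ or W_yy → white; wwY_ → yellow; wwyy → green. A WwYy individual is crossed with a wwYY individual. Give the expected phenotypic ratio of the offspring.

Cross: WwYy × wwYY — consider each gene separately:
W gene: Ww × ww → 2 Ww, 2 ww → 2 W_ : 2 ww (out of 4)
Y gene: Yy × YY → 2 YY, 2 Yy → 4 Y_ (out of 4)
Genotype classes (out of 4 × 4 = 16): W_Y_ = 2×4 = 8; wwY_ = 2×4 = 8
Apply the phenotype rules: W_Y_ (8) → white; wwY_ (8) → yellow
Phenotype counts (out of 16): 8 white, 8 yellow
Ratio: 1 white : 1 yellow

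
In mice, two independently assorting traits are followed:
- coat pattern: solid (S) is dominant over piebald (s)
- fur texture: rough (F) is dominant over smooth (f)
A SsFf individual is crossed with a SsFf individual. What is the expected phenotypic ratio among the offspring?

Dihybrid cross SsFf × SsFf — consider each gene separately:
coat pattern: Ss × Ss → 1 SS, 2 Ss, 1 ss → 3 S_ : 1 ss (out of 4)
fur texture: Ff × Ff → 1 FF, 2 Ff, 1 ff → 3 F_ : 1 ff (out of 4)
Combine (counts out of 4 × 4 = 16): solid/rough (S_F_) = 3×3 = 9; solid/smooth (S_ff) = 3×1 = 3; piebald/rough (ssF_) = 1×3 = 3; piebald/smooth (ssff) = 1×1 = 1
Phenotype counts (out of 16): 9 solid/rough, 3 solid/smooth, 3 piebald/rough, 1 piebald/smooth
Ratio: 9 solid/rough : 3 solid/smooth : 3 piebald/rough : 1 piebald/smooth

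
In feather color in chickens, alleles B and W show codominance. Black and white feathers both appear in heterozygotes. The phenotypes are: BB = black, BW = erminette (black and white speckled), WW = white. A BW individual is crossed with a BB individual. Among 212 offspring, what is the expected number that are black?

Punnett square for BW × BB:
Offspring genotypes: 2 BB, 2 BW
Phenotype counts: 2 black, 2 erminette (black and white speckled)
black: 2 out of 4 → fraction 1/2
Expected count = 1/2 × 212 = 106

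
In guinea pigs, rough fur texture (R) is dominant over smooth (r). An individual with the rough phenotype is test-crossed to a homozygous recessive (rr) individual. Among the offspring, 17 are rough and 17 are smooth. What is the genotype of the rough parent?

Test cross: ? × rr
Offspring: 17 rough, 17 smooth — approximately 1:1.
A 1:1 ratio in a test cross indicates the unknown parent is heterozygous (Rr).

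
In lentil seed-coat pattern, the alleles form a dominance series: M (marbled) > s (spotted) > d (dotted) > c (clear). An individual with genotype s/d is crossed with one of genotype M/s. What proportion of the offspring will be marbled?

Cross: s/d × M/s
Allele dominance: M > s > d > c
Offspring genotypes: 1 M/s, 1 s/s, 1 M/d, 1 s/d
Phenotype counts: 2 marbled, 2 spotted
marbled: 2 out of 4
Probability: 2/4 = 1/2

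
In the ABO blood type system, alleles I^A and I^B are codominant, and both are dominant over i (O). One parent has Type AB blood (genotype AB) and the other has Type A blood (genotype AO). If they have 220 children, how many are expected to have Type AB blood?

Cross: AB × AO
Possible offspring genotypes: 1 AA, 1 AO, 1 AB, 1 BO
Blood type counts: 2 Type A, 1 Type AB, 1 Type B
Probability of Type AB: 1/4
Expected count = 1/4 × 220 = 55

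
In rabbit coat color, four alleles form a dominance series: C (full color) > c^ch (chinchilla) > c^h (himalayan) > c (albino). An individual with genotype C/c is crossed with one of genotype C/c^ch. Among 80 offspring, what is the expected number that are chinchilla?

Cross: C/c × C/c^ch
Allele dominance: C > c^ch > c^h > c
Offspring genotypes: 1 C/C, 1 C/c^ch, 1 C/c, 1 c^ch/c
Phenotype counts: 3 full color, 1 chinchilla
chinchilla: 1 out of 4 → fraction 1/4
Expected count = 1/4 × 80 = 20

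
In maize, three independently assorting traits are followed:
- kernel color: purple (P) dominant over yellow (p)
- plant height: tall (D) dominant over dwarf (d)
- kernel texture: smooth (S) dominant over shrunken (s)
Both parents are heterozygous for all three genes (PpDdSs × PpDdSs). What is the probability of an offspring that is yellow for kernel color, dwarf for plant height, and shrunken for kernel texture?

Trihybrid cross: PpDdSs × PpDdSs
Each trait segregates independently with a 3:1 phenotypic ratio, so each gene contributes 3/4 (dominant) or 1/4 (recessive).
Target: yellow (kernel color), dwarf (plant height), shrunken (kernel texture)
Probability = product of independent per-trait probabilities
= 1/4 × 1/4 × 1/4 = 1/64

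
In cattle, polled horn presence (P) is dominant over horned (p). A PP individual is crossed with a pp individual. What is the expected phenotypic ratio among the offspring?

Punnett square for PP × pp:
Offspring genotypes: 4 Pp
polled: 4, horned: 0
Ratio: all polled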